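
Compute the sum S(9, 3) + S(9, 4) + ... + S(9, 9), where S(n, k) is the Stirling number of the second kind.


By definition, S(n, k) counts partitions of an n-set into exactly k nonempty blocks.
Computing row n = 9 for k = 3..9:
S(9, k): 3025, 7770, 6951, 2646, 462, 36, 1
Sum = 20891.

20891


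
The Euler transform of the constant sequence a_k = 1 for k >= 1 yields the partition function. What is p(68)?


The Euler transform converts the sequence a_k = 1 into the number of integer partitions.
Using the recurrence or dynamic programming:
p(68) = 3087735

3087735


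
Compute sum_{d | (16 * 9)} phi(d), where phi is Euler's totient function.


First, 16 * 9 = 144. One classical identity is sum_{d | n} phi(d) = n (each k in [1, n] has a unique gcd with n, and among the k's with gcd(k, n) = n/d there are phi(d) of them). So the sum equals 144. We also verify directly:
Divisors of 144: 1, 2, 3, 4, 6, 8, 9, 12, 16, 18, 24, 36, 48, 72, 144.
phi values: 1, 1, 2, 2, 2, 4, 6, 4, 8, 6, 8, 12, 16, 24, 48.
Sum = 144.

144


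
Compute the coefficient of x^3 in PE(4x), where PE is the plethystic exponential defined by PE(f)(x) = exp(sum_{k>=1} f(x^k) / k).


With f(x) = 4x, the exponent is sum_{k>=1} 4 x^k / k = 4 * (-ln(1 - x)). Exponentiating:
PE(4x) = exp(-4 ln(1 - x)) = 1/(1 - x)^4.
By the negative binomial expansion, [x^n] 1/(1 - x)^4 = C(n + 3, 3).
For n = 3: C(6, 3) = 20.

20


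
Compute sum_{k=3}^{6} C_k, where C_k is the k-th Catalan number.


C_3 through C_6: 5, 14, 42, 132
Sum = 5 + 14 + 42 + 132
= 193

193


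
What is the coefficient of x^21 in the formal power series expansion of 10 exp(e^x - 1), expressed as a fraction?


exp(e^x - 1) is the exponential generating function for the Bell numbers Bell_k: exp(e^x - 1) = sum_{k>=0} Bell_k x^k / k!.
So the coefficient of x^21 in 10 exp(e^x - 1) is 10 Bell_21 / 21!.
Computing: Bell_21 = 474869816156751 and 21! = 51090942171709440000, giving
10 * 474869816156751/51090942171709440000 = 158289938718917/1703031405723648000.

158289938718917/1703031405723648000


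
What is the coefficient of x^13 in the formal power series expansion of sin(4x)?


The Maclaurin series is sin(t) = sum_{k>=0} (-1)^k t^(2k+1) / (2k+1)!, so substituting t = 4x, only odd powers of x are nonzero, with coefficient of x^(2k+1) equal to (-1)^k 4^(2k+1) / (2k+1)!.
Write 13 = 2*6 + 1, giving the coefficient (-1)^6 * 4^13 / 13! = 67108864/6227020800 = 65536/6081075.

65536/6081075


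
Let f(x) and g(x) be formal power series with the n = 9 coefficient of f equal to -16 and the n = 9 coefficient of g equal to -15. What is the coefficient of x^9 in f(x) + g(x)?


Addition of formal power series is termwise.
The coefficient of x^9 in f + g = -16 + -15
= -31

-31


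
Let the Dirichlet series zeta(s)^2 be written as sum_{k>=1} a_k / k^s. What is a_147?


The Dirichlet convolution of the constant function 1 with itself gives (1 * 1)(k) = sum_{d | k} 1 = d(k), the number of positive divisors of k.
Since zeta(s) = sum_{k>=1} 1/k^s, we have zeta(s)^2 = sum_{k>=1} d(k)/k^s, so a_k = d(k).
For k = 147: the divisors are 1, 3, 7, 21, 49, 147.
Count = 6.

6


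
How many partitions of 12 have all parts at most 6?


Using the generating function (1-x)^(-1)(1-x^2)^(-1)...(1-x^6)^(-1),
the coefficient of x^12 counts these restricted partitions.
Result = 58

58


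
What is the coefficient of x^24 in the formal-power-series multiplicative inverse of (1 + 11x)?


The inverse is 1/(1 + 11x). Apply the geometric identity 1/(1 - y) = sum_{k>=0} y^k with y = -11x:
1/(1 + 11x) = sum_{k>=0} (-11)^k x^k.
So the coefficient of x^24 is (-11)^24 = 9849732675807611094711841.

9849732675807611094711841


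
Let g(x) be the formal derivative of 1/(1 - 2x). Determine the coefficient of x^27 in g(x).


Differentiate termwise: d/dx sum_{k>=0} 2^k x^k = sum_{k>=1} k 2^k x^(k-1) = sum_{j>=0} (j+1) 2^(j+1) x^j.
Equivalently, d/dx [1/(1 - 2x)] = 2/(1 - 2x)^2.
For j = 27: 28 * 2^28 = 28 * 268435456 = 7516192768.

7516192768


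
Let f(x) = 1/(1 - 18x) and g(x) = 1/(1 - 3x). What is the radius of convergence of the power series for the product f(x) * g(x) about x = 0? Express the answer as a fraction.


The radius of 1/(1 - 18x) is 1/18 (nearest singularity at x = 1/18), and the radius of 1/(1 - 3x) is 1/3.
The product f(x)*g(x) = 1/((1 - 18x)(1 - 3x)) has singularities at both 1/18 and 1/3, so its radius of convergence is the distance to the nearest one:
min(1/18, 1/3) = 1/18.

1/18


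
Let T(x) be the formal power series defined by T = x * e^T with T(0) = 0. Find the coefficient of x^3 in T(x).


Apply the Lagrange inversion formula: if T = x * phi(T) with phi(t) = e^t, then
[x^n] T = (1/n) [t^(n-1)] phi(t)^n = (1/n) [t^(n-1)] e^(n t) = (1/n) * n^(n-1) / (n-1)! = n^(n-1) / n!.
When c = 1 this is the Cayley count of rooted labeled trees on n vertices, divided by n!.
For n = 3: 3^2 / 3! = 9/6 = 3/2.

3/2


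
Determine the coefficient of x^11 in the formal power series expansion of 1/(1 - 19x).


The geometric series identity gives 1/(1 - c x) = sum_{k>=0} c^k x^k, so the coefficient of x^k is c^k.
Here c = 19 and k = 11.
Computing: 19^11 = 116490258898219

116490258898219


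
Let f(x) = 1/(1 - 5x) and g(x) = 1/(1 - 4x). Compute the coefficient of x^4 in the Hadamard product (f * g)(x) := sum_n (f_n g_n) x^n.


f has coefficients f_k = 5^k and g has coefficients g_k = 4^k, so the Hadamard product has coefficient (f*g)_k = 5^k * 4^k = 20^k.
For k = 4: 20^4 = 160000.

160000


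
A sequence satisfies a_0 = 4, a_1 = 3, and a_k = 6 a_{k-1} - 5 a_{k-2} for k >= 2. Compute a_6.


The characteristic equation is t^2 - 6 t + 5 = 0, with roots r_1 = 5 and r_2 = 1 (so c_1 = r_1 + r_2, c_2 = -r_1 r_2 as required).
One can use the closed form a_n = A r_1^n + B r_2^n, but direct iteration is more reliable:
a_0 = 4, a_1 = 3, a_2 = -2, a_3 = -27, a_4 = -152, a_5 = -777, a_6 = -3902.
So a_6 = -3902.

-3902


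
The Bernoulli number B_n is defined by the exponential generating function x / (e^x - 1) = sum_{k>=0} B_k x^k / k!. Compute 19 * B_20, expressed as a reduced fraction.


Bernoulli numbers can also be computed recursively via B_0 = 1 and sum_{j=0}^{m} C(m+1, j) B_j = 0 for m >= 1. Odd-index Bernoulli numbers vanish for k >= 3.
Computing B_20 = -174611/330, so 19 * B_20 = 19 * -174611/330 = -3317609/330.

-3317609/330


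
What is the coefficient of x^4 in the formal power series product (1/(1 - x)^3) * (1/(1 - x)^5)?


Combine the factors: (1/(1 - x)^3) * (1/(1 - x)^5) = 1/(1 - x)^8.
Then use 1/(1 - x)^r = sum_{k>=0} C(k + r - 1, r - 1) x^k with r = 8 and k = 4:
C(11, 7) = 330.

330


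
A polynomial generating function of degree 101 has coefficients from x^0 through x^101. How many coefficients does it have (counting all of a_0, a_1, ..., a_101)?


A polynomial of degree 101 takes the form a_0 + a_1 x + ... + a_101 x^101.
The number of coefficients is 101 + 1 = 102.

102


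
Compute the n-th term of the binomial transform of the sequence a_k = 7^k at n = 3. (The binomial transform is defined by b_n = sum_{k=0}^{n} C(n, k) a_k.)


With a_k = 7^k, b_n = sum_{k=0}^{n} C(n, k) 7^k = (1 + 7)^n by the binomial theorem.
For n = 3: (1 + 7)^3 = 8^3 = 512.

512


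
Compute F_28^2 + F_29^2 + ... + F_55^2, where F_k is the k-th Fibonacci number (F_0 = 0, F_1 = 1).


There is a standard identity sum_{k=0}^{N} F_k^2 = F_N * F_{N+1} (proved inductively from the telescoping relation F_k^2 = F_k F_{k+1} - F_{k-1} F_k). Then
sum_{k=28}^{55} F_k^2 = F_55 F_56 - F_27 F_28.
Computing: F_55 = 139583862445, F_56 = 225851433717, F_27 = 196418, F_28 = 317811.
Sum = 139583862445 * 225851433717 - 196418 * 317811 = 31525215456897339257067.

31525215456897339257067


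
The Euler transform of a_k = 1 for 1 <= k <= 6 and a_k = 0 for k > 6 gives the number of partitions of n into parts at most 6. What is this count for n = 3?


Partitions of 3 into parts at most 6:
Using generating function (1-x)^(-1)(1-x^2)^(-1)...(1-x^6)^(-1),
the coefficient of x^3 = 3

3


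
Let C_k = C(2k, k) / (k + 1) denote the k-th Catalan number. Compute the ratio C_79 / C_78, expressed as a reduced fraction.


Using C_k = (2k)! / (k! (k+1)!), the ratio C_{k+1}/C_k simplifies to
C_{k+1}/C_k = [(2k+2)! / ((k+1)! (k+2)!)] * [k! (k+1)! / (2k)!]
 = (2k+2)(2k+1) / ((k+1)(k+2)) = 2(2k+1) / (k+2).
For k = 78: 2(2*78 + 1) / (78 + 2) = 314/80 = 157/40.

157/40


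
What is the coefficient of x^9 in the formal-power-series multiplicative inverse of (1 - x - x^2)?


Let the inverse be f(x) = sum_{k>=0} a_k x^k. From f(x) * (1 - x - x^2) = 1 and matching coefficients:
 x^0: a_0 = 1.
 x^1: a_1 - a_0 = 0, so a_1 = 1.
 x^k (k >= 2): a_k - a_{k-1} - a_{k-2} = 0, i.e. a_k = a_{k-1} + a_{k-2}.
This is the Fibonacci-type recurrence shifted so that a_0 = a_1 = 1.
Iterating: a_0=1, a_1=1, a_2=2, a_3=3, a_4=5, a_5=8, a_6=13, a_7=21, a_8=34, a_9=55
a_9 = 55.

55


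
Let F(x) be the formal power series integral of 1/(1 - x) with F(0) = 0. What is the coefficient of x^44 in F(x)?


1/(1 - x) = sum_{k>=0} x^k. Integrating termwise and using F(0) = 0 gives
F(x) = sum_{k>=0} x^(k+1) / (k+1) = sum_{m>=1} x^m / m = -ln(1 - x).
So the coefficient of x^44 is 1/44 = 1/44.

1/44


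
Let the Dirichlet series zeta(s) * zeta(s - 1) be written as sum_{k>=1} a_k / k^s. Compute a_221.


Convolution gives a_k = sum_{d | k} d * 1 = sum_{d | k} d = sigma(k), the sum of positive divisors of k.
For k = 221, the divisors are 1, 13, 17, 221, so
sigma(221) = 1 + 13 + 17 + 221 = 252.

252


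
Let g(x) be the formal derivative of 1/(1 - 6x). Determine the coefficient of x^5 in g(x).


Differentiate termwise: d/dx sum_{k>=0} 6^k x^k = sum_{k>=1} k 6^k x^(k-1) = sum_{j>=0} (j+1) 6^(j+1) x^j.
Equivalently, d/dx [1/(1 - 6x)] = 6/(1 - 6x)^2.
For j = 5: 6 * 6^6 = 6 * 46656 = 279936.

279936


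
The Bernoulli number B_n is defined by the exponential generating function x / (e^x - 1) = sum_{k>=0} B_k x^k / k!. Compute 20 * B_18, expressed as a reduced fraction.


Bernoulli numbers can also be computed recursively via B_0 = 1 and sum_{j=0}^{m} C(m+1, j) B_j = 0 for m >= 1. Odd-index Bernoulli numbers vanish for k >= 3.
Computing B_18 = 43867/798, so 20 * B_18 = 20 * 43867/798 = 438670/399.

438670/399


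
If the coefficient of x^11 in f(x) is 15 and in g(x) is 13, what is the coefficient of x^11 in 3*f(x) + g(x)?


Scalar multiplication scales coefficients: 3 * 15 = 45.
Then add the g coefficient: 45 + 13
= 58

58


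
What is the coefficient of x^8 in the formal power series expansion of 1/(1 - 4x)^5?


The general identity 1/(1 - c x)^r = sum_{k>=0} c^k C(k + r - 1, r - 1) x^k follows by substituting y = c x into 1/(1 - y)^r = sum_{k>=0} C(k + r - 1, r - 1) y^k.
For c = 4, r = 5, k = 8:
4^8 * C(12, 4) = 65536 * 495 = 32440320.

32440320


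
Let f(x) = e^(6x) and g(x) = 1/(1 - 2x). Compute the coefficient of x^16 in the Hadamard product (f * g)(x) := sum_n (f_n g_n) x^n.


Expanding: f_k = 6^k/k! (from e^(6x)) and g_k = 2^k (from 1/(1 - 2x)). So the Hadamard coefficient (f * g)_k = 6^k 2^k / k! = (12)^k / k!.
For k = 16: 12^16/16! = 184884258895036416/20922789888000 = 7739670528/875875.

7739670528/875875


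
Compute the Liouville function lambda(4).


The Liouville function is lambda(k) = (-1)^Omega(k), where Omega(k) counts the prime factors of k with multiplicity.
Factoring: 4 = 2 * 2, so Omega(4) = 2.
lambda(4) = (-1)^2 = 1.

1


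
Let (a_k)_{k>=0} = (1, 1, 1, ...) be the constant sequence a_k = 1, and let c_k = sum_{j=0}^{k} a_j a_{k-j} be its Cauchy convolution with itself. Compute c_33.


Since a_j = 1 for all j >= 0, the convolution sum becomes
c_k = sum_{j=0}^{k} 1 * 1 = 1 * (k + 1).
Equivalently, the generating function of (a_k) is 1/(1 - x) and its square is 1/(1 - x)^2 = sum_{k>=0} 1(k + 1) x^k.
For k = 33: 1 * 34 = 34.

34


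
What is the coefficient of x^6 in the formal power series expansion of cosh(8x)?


The Maclaurin series is cosh(t) = sum_{m>=0} t^(2m) / (2m)!, so substituting t = 8x, only even powers of x are nonzero, with coefficient of x^(2m) equal to 8^(2m) / (2m)!.
For x^6 the coefficient is 8^6/6! = 262144/720 = 16384/45.

16384/45


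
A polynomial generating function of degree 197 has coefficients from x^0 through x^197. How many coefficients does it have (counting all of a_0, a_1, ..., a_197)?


A polynomial of degree 197 takes the form a_0 + a_1 x + ... + a_197 x^197.
The number of coefficients is 197 + 1 = 198.

198


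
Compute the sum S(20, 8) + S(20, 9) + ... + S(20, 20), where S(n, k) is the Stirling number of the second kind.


By definition, S(n, k) counts partitions of an n-set into exactly k nonempty blocks.
Computing row n = 20 for k = 8..20:
S(20, k): 15170932662679, 12011282644725, 5917584964655, 1900842429486, 411016633391, 61068660380, 6302524580, 452329200, 22350954, 741285, 15675, 190, 1
Sum = 35479505957201.

35479505957201


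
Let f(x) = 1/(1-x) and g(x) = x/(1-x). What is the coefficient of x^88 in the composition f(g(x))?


First simplify the composition: f(g(x)) = 1/(1 - x/(1-x)) = (1-x)/((1-x) - x) = (1-x)/(1-2x).
Now extract the coefficient. Write (1-x)/(1-2x) = 1/(1-2x) - x/(1-2x).
The coefficient of x^n in 1/(1-2x) is 2^n, and in x/(1-2x) is 2^(n-1) (for n >= 1).
So the coefficient of x^88 is 2^88 - 2^87 = 309485009821345068724781056 - 154742504910672534362390528 = 154742504910672534362390528.

154742504910672534362390528


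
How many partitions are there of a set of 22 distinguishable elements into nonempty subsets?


Bell_22 can be computed from the Bell triangle or from Dobinski's identity Bell_n = (1/e) * sum_{k>=0} k^n / k!.
Computing Bell_22 = 4506715738447323.

4506715738447323


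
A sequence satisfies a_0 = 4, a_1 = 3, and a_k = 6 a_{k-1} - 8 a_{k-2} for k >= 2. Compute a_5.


The characteristic equation is t^2 - 6 t + 8 = 0, with roots r_1 = 4 and r_2 = 2 (so c_1 = r_1 + r_2, c_2 = -r_1 r_2 as required).
One can use the closed form a_n = A r_1^n + B r_2^n, but direct iteration is more reliable:
a_0 = 4, a_1 = 3, a_2 = -14, a_3 = -108, a_4 = -536, a_5 = -2352.
So a_5 = -2352.

-2352


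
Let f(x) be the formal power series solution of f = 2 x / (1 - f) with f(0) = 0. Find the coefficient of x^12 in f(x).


Apply Lagrange inversion: f = 2 x * phi(f) with phi(t) = 1/(1 - t), so
[x^n] f = 2^n * (1/n) [t^(n-1)] phi(t)^n = 2^n * (1/n) [t^(n-1)] (1 - t)^(-n) = 2^n * (1/n) C(2n - 2, n - 1) = 2^n * C_{n-1}.
For n = 12: C_11 = C(22, 11) / 12 = 705432/12 = 58786.
With the 2^12 = 4096 factor, the coefficient is 4096 * 58786 = 240787456.

240787456


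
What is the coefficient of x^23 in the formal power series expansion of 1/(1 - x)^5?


The negative binomial / multiset identity is
1/(1 - x)^r = sum_{k>=0} C(k + r - 1, r - 1) x^k.
Here r = 5 and k = 23, so the coefficient is
C(23 + 4, 4) = C(27, 4)
= 17550

17550


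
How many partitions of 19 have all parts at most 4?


Using the generating function (1-x)^(-1)(1-x^2)^(-1)...(1-x^4)^(-1),
the coefficient of x^19 counts these restricted partitions.
Result = 94

94


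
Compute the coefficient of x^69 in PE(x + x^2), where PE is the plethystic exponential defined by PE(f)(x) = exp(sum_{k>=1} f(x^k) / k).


With f(x) = x + x^2, the exponent is sum_{k>=1} (x^k + x^(2k)) / k = -ln(1 - x) - ln(1 - x^2). Exponentiating:
PE(x + x^2) = 1 / ((1 - x)(1 - x^2)).
This is the generating function for partitions of n into parts of size 1 or 2. The number of 2's can be any j in 0..34, and the rest are 1's, so
[x^69] = floor(69/2) + 1 = 35.

35


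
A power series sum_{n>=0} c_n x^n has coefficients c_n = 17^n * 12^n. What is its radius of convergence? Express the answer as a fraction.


By the root test (Cauchy-Hadamard), the radius is R = 1 / limsup_n |c_n|^(1/n).
Here |c_n|^(1/n) = (17^n * 12^n)^(1/n) = 17 * 12 = 204 for all n.
So R = 1/204 = 1/204.

1/204


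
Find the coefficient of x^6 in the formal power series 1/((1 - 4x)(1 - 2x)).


By partial fractions or Cauchy convolution:
The coefficient equals sum_{k=0}^{6} 4^k * 2^(6-k).
= 8128

8128


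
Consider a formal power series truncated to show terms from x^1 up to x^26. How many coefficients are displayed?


From x^1 to x^26 inclusive, the count is 26 - 1 + 1 = 26.

26


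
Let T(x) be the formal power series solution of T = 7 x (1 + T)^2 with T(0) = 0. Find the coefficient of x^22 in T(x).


Apply the Lagrange inversion formula: if T = 7 x * phi(T) with phi(t) = (1 + t)^2, then [x^n] T = 7^n * (1/n) [t^(n-1)] phi(t)^n = 7^n * (1/n) [t^(n-1)] (1 + t)^(2n) = 7^n * (1/n) C(2n, n-1).
Using the identity C(2n, n-1) = C(2n, n) * n / (n+1), the unscaled factor equals C(2n, n) / (n+1) = C_n, the n-th Catalan number.
For n = 22: C_22 = C(44, 22) / 23 = 2104098963720/23 = 91482563640.
With the 7^22 = 3909821048582988049 factor, the coefficient is 3909821048582988049 * 91482563640 = 357680452898004736014001938360.

357680452898004736014001938360


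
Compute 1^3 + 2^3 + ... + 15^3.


This power sum has a closed form given by Faulhaber's formula
sum_{k=1}^{m} k^p = (1 / (p + 1)) * sum_{j=0}^{p} C(p + 1, j) B_j m^(p + 1 - j),
but for small m direct computation is fastest:
1 + 8 + 27 + 64 + 125 + 216 + 343 + 512 + 729 + 1000 + 1331 + 1728 + 2197 + 2744 + 3375 = 14400.

14400


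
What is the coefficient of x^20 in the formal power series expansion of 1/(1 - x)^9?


The negative binomial / multiset identity is
1/(1 - x)^r = sum_{k>=0} C(k + r - 1, r - 1) x^k.
Here r = 9 and k = 20, so the coefficient is
C(20 + 8, 8) = C(28, 8)
= 3108105

3108105


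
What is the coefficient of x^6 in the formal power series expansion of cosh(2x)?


The Maclaurin series is cosh(t) = sum_{m>=0} t^(2m) / (2m)!, so substituting t = 2x, only even powers of x are nonzero, with coefficient of x^(2m) equal to 2^(2m) / (2m)!.
For x^6 the coefficient is 2^6/6! = 64/720 = 4/45.

4/45


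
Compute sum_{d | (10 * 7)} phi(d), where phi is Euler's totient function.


First, 10 * 7 = 70. One classical identity is sum_{d | n} phi(d) = n (each k in [1, n] has a unique gcd with n, and among the k's with gcd(k, n) = n/d there are phi(d) of them). So the sum equals 70. We also verify directly:
Divisors of 70: 1, 2, 5, 7, 10, 14, 35, 70.
phi values: 1, 1, 4, 6, 4, 6, 24, 24.
Sum = 70.

70


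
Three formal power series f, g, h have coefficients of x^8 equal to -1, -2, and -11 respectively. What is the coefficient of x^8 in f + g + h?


Series addition is componentwise:
-1 + -2 + -11
= -14

-14


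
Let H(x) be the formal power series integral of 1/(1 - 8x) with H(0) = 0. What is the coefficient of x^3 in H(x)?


1/(1 - 8x) = sum_{k>=0} 8^k x^k. Integrating termwise with H(0) = 0:
H(x) = sum_{k>=0} 8^k x^(k+1) / (k+1) = sum_{m>=1} 8^(m-1) x^m / m.
For m = 3: 8^2/3 = 64/3 = 64/3.

64/3


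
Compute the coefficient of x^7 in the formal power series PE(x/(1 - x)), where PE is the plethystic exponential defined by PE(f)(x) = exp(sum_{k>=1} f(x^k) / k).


For f(x) = x/(1 - x) we have
sum_{k>=1} f(x^k) / k = sum_{k>=1} (1/k) * x^k / (1 - x^k) = sum_{k, m >= 1} x^(k m) / k,
which after exponentiating simplifies to
PE(x/(1 - x)) = prod_{k>=1} 1 / (1 - x^k).
This is the generating function for the partition function p(n), so the coefficient of x^7 is p(7).
Computing p(7) by dynamic programming over parts 1, 2, ..., 7: p(7) = 15.

15


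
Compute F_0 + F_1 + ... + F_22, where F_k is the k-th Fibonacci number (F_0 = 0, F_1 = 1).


Use the identity sum_{k=0}^{N} F_k = F_{N+2} - 1 (which follows from F_{k+2} - F_{k+1} = F_k). Then
sum_{k=0}^{22} F_k = (F_{24} - 1) - (F_{1} - 1) = F_{24} - F_{1}.
Computing: F_{24} = 46368, F_{1} = 1, so
Sum = 46368 - 1 = 46367.

46367


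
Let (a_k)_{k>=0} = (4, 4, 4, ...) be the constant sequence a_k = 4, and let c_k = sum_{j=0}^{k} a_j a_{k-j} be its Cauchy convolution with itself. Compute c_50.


Since a_j = 4 for all j >= 0, the convolution sum becomes
c_k = sum_{j=0}^{k} 4 * 4 = 16 * (k + 1).
Equivalently, the generating function of (a_k) is 4/(1 - x) and its square is 16/(1 - x)^2 = sum_{k>=0} 16(k + 1) x^k.
For k = 50: 16 * 51 = 816.

816


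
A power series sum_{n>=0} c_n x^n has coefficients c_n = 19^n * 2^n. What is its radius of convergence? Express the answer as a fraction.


By the root test (Cauchy-Hadamard), the radius is R = 1 / limsup_n |c_n|^(1/n).
Here |c_n|^(1/n) = (19^n * 2^n)^(1/n) = 19 * 2 = 38 for all n.
So R = 1/38 = 1/38.

1/38


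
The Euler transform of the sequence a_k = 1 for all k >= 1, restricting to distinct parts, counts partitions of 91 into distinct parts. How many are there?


Partitions of 91 into distinct parts can be computed via generating function.
Product (1+x)(1+x^2)(1+x^3)...
The coefficient of x^91 = 206848

206848


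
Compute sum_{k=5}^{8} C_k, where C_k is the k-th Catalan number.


C_5 through C_8: 42, 132, 429, 1430
Sum = 42 + 132 + 429 + 1430
= 2033

2033


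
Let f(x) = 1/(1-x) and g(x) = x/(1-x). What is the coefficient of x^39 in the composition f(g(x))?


First simplify the composition: f(g(x)) = 1/(1 - x/(1-x)) = (1-x)/((1-x) - x) = (1-x)/(1-2x).
Now extract the coefficient. Write (1-x)/(1-2x) = 1/(1-2x) - x/(1-2x).
The coefficient of x^n in 1/(1-2x) is 2^n, and in x/(1-2x) is 2^(n-1) (for n >= 1).
So the coefficient of x^39 is 2^39 - 2^38 = 549755813888 - 274877906944 = 274877906944.

274877906944


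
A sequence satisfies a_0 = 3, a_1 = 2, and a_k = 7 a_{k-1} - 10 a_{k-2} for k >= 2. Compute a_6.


The characteristic equation is t^2 - 7 t + 10 = 0, with roots r_1 = 5 and r_2 = 2 (so c_1 = r_1 + r_2, c_2 = -r_1 r_2 as required).
One can use the closed form a_n = A r_1^n + B r_2^n, but direct iteration is more reliable:
a_0 = 3, a_1 = 2, a_2 = -16, a_3 = -132, a_4 = -764, a_5 = -4028, a_6 = -20556.
So a_6 = -20556.

-20556


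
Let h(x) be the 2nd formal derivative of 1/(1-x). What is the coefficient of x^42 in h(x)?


Differentiating 2 times: d^2/dx^2 [1/(1-x)] = 2!/(1-x)^3.
The expansion 1/(1-x)^3 = sum_{k>=0} C(k+2, 2) x^k, so the coefficient of x^n in 2!/(1-x)^3 is 2! * C(n+2, 2).
For n = 42: 2 * C(44, 2) = 2 * 946 = 1892

1892


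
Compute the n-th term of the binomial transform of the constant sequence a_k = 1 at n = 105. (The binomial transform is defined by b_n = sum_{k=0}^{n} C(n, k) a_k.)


With a_k = 1 for all k, b_n = sum_{k=0}^{n} C(n, k) = 2^n by the binomial theorem.
For n = 105: 2^105 = 40564819207303340847894502572032.

40564819207303340847894502572032


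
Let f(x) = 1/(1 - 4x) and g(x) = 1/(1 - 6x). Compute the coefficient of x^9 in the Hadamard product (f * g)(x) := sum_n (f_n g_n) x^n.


f has coefficients f_k = 4^k and g has coefficients g_k = 6^k, so the Hadamard product has coefficient (f*g)_k = 4^k * 6^k = 24^k.
For k = 9: 24^9 = 2641807540224.

2641807540224


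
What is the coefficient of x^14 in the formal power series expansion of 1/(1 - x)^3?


The expansion 1/(1 - x)^r = sum_{k>=0} C(k + r - 1, r - 1) x^k follows from the multiset / negative-binomial theorem (or from repeated differentiation of the geometric series).
For r = 3 and k = 14:
C(16, 2) = 20922789888000 / (2 * 87178291200) = 120.

120


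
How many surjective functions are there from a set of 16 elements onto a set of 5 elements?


By inclusion-exclusion on which target elements are missed, the number of surjections from an n-set onto a k-set is
surj(n, k) = sum_{j=0}^{k} (-1)^j C(k, j) (k - j)^n.
Equivalently surj(n, k) = k! * S(n, k), where S(n, k) is the Stirling number of the second kind.
For n = 16, k = 5:
S(16, 5) = 1096190550, so
surj = 5! * 1096190550 = 120 * 1096190550 = 131542866000.

131542866000


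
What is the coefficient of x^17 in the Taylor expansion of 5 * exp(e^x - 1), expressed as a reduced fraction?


exp(e^x - 1) = sum_{k>=0} Bell_k x^k / k!, where Bell_k is the k-th Bell number.
So the coefficient of x^17 is 5 * Bell_17 / 17!.
Computing: Bell_17 = 82864869804 and 17! = 355687428096000, giving
5 * 82864869804/355687428096000 = 255755771/219560140800.

255755771/219560140800


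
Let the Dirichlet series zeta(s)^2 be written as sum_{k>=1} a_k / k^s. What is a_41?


The Dirichlet convolution of the constant function 1 with itself gives (1 * 1)(k) = sum_{d | k} 1 = d(k), the number of positive divisors of k.
Since zeta(s) = sum_{k>=1} 1/k^s, we have zeta(s)^2 = sum_{k>=1} d(k)/k^s, so a_k = d(k).
For k = 41: the divisors are 1, 41.
Count = 2.

2


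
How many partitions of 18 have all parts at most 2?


Using the generating function (1-x)^(-1)(1-x^2)^(-1),
the coefficient of x^18 counts these restricted partitions.
Result = 10

10


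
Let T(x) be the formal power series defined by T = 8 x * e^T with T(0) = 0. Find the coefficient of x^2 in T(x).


Apply the Lagrange inversion formula: if T = 8 x * phi(T) with phi(t) = e^t, then
[x^n] T = 8^n * (1/n) [t^(n-1)] phi(t)^n = 8^n * (1/n) [t^(n-1)] e^(n t) = 8^n * (1/n) * n^(n-1) / (n-1)! = 8^n * n^(n-1) / n!.
When c = 1 this is the Cayley count of rooted labeled trees on n vertices, divided by n!.
For n = 2: 8^2 * 2^1 / 2! = 64 * 2/2 = 64.

64


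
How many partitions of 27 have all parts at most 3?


Using the generating function (1-x)^(-1)(1-x^2)^(-1)(1-x^3)^(-1),
the coefficient of x^27 counts these restricted partitions.
Result = 75

75


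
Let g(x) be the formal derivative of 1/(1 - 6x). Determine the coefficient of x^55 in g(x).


Differentiate termwise: d/dx sum_{k>=0} 6^k x^k = sum_{k>=1} k 6^k x^(k-1) = sum_{j>=0} (j+1) 6^(j+1) x^j.
Equivalently, d/dx [1/(1 - 6x)] = 6/(1 - 6x)^2.
For j = 55: 56 * 6^56 = 56 * 37711171281396032013366321198900157303750656 = 2111825591758177792748513987138408809010036736.

2111825591758177792748513987138408809010036736


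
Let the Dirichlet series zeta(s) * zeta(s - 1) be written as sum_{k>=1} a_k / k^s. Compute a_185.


Convolution gives a_k = sum_{d | k} d * 1 = sum_{d | k} d = sigma(k), the sum of positive divisors of k.
For k = 185, the divisors are 1, 5, 37, 185, so
sigma(185) = 1 + 5 + 37 + 185 = 228.

228


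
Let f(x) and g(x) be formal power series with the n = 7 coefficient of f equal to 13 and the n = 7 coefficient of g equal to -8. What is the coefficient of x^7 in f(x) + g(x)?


Addition of formal power series is termwise.
The coefficient of x^7 in f + g = 13 + -8
= 5

5


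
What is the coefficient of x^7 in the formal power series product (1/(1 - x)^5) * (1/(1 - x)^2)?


Combine the factors: (1/(1 - x)^5) * (1/(1 - x)^2) = 1/(1 - x)^7.
Then use 1/(1 - x)^r = sum_{k>=0} C(k + r - 1, r - 1) x^k with r = 7 and k = 7:
C(13, 6) = 1716.

1716


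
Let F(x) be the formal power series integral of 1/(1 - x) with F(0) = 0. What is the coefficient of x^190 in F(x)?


1/(1 - x) = sum_{k>=0} x^k. Integrating termwise and using F(0) = 0 gives
F(x) = sum_{k>=0} x^(k+1) / (k+1) = sum_{m>=1} x^m / m = -ln(1 - x).
So the coefficient of x^190 is 1/190 = 1/190.

1/190


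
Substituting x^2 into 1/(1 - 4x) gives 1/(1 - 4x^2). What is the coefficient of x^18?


The coefficient of x^(2m) in 1/(1 - 4x^2) is 4^m.
With n = 18 = 2*9, the coefficient is 4^9 = 262144.

262144


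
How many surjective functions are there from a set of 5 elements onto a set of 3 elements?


By inclusion-exclusion on which target elements are missed, the number of surjections from an n-set onto a k-set is
surj(n, k) = sum_{j=0}^{k} (-1)^j C(k, j) (k - j)^n.
Equivalently surj(n, k) = k! * S(n, k), where S(n, k) is the Stirling number of the second kind.
For n = 5, k = 3:
S(5, 3) = 25, so
surj = 3! * 25 = 6 * 25 = 150.

150


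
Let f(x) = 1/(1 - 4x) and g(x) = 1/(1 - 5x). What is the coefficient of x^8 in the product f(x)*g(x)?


The coefficient of x^n in f*g is the Cauchy product: sum_{k=0}^{n} a^k * b^(n-k).
With a=4, b=5, n=8:
sum_{k=0}^{8} 4^k * 5^(8-k)
= 1690981

1690981


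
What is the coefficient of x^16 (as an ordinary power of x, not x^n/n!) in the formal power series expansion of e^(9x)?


The exponential series is e^y = sum_{k>=0} y^k / k!. Substituting y = 9x gives
e^(9x) = sum_{k>=0} 9^k x^k / k!.
So the coefficient of x^n is a^n/n! with a = 9, n = 16:
9^16 / 16! = 1853020188851841/20922789888000 = 2541865828329/28700672000

2541865828329/28700672000


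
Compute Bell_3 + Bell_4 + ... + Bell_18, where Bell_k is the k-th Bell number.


Recall Bell_k counts set partitions of a k-set (with Bell_0 = 1 by convention).
Bell_3 through Bell_18: 5, 15, 52, 203, 877, 4140, 21147, 115975, 678570, 4213597, 27644437, 190899322, 1382958545, 10480142147, 82864869804, 682076806159
Sum = 5 + 15 + 52 + 203 + 877 + 4140 + 21147 + 115975 + 678570 + 4213597 + 27644437 + 190899322 + 1382958545 + 10480142147 + 82864869804 + 682076806159 = 777028354995.

777028354995


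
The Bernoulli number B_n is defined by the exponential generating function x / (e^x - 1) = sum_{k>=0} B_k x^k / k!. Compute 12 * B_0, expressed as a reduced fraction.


Bernoulli numbers can also be computed recursively via B_0 = 1 and sum_{j=0}^{m} C(m+1, j) B_j = 0 for m >= 1. Odd-index Bernoulli numbers vanish for k >= 3.
Computing B_0 = 1, so 12 * B_0 = 12 * 1 = 12.

12


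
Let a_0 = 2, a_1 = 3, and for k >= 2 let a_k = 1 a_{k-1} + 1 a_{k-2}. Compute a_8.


Iterating the recurrence forward:
a_0 = 2
a_1 = 3
a_2 = 1*3 + 1*2 = 5
a_3 = 1*5 + 1*3 = 8
a_4 = 1*8 + 1*5 = 13
a_5 = 1*13 + 1*8 = 21
a_6 = 1*21 + 1*13 = 34
a_7 = 1*34 + 1*21 = 55
a_8 = 1*55 + 1*34 = 89
So a_8 = 89.

89


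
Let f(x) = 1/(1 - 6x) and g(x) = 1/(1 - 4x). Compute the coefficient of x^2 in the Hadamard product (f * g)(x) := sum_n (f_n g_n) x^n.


f has coefficients f_k = 6^k and g has coefficients g_k = 4^k, so the Hadamard product has coefficient (f*g)_k = 6^k * 4^k = 24^k.
For k = 2: 24^2 = 576.

576


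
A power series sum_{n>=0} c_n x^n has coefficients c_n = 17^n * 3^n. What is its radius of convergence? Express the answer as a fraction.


By the root test (Cauchy-Hadamard), the radius is R = 1 / limsup_n |c_n|^(1/n).
Here |c_n|^(1/n) = (17^n * 3^n)^(1/n) = 17 * 3 = 51 for all n.
So R = 1/51 = 1/51.

1/51


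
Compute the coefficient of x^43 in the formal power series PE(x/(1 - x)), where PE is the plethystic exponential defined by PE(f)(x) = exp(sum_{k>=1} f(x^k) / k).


For f(x) = x/(1 - x) we have
sum_{k>=1} f(x^k) / k = sum_{k>=1} (1/k) * x^k / (1 - x^k) = sum_{k, m >= 1} x^(k m) / k,
which after exponentiating simplifies to
PE(x/(1 - x)) = prod_{k>=1} 1 / (1 - x^k).
This is the generating function for the partition function p(n), so the coefficient of x^43 is p(43).
Computing p(43) by dynamic programming over parts 1, 2, ..., 43: p(43) = 63261.

63261


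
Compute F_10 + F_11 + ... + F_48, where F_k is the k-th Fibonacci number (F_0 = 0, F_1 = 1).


Use the identity sum_{k=0}^{N} F_k = F_{N+2} - 1 (which follows from F_{k+2} - F_{k+1} = F_k). Then
sum_{k=10}^{48} F_k = (F_{50} - 1) - (F_{11} - 1) = F_{50} - F_{11}.
Computing: F_{50} = 12586269025, F_{11} = 89, so
Sum = 12586269025 - 89 = 12586268936.

12586268936


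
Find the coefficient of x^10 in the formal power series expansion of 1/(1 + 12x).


Write 1/(1 + c x) = 1/(1 - (-c) x) and apply the geometric-series identity
1/(1 - y) = sum_{k>=0} y^k to get 1/(1 + c x) = sum_{k>=0} (-c)^k x^k.
So the coefficient of x^k is (-c)^k = (-1)^k * c^k.
Here c = 12 and k = 10:
(-12)^10 = 1 * 61917364224 = 61917364224

61917364224


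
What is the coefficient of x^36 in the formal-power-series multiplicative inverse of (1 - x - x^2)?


Let the inverse be f(x) = sum_{k>=0} a_k x^k. From f(x) * (1 - x - x^2) = 1 and matching coefficients:
 x^0: a_0 = 1.
 x^1: a_1 - a_0 = 0, so a_1 = 1.
 x^k (k >= 2): a_k - a_{k-1} - a_{k-2} = 0, i.e. a_k = a_{k-1} + a_{k-2}.
This is the Fibonacci-type recurrence shifted so that a_0 = a_1 = 1.
Iterating: a_0=1, a_1=1, a_2=2, a_3=3, a_4=5, a_5=8, a_6=13, a_7=21, a_8=34, a_9=55, ...
a_36 = 24157817.

24157817


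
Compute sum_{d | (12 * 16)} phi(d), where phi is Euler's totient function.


First, 12 * 16 = 192. One classical identity is sum_{d | n} phi(d) = n (each k in [1, n] has a unique gcd with n, and among the k's with gcd(k, n) = n/d there are phi(d) of them). So the sum equals 192. We also verify directly:
Divisors of 192: 1, 2, 3, 4, 6, 8, 12, 16, 24, 32, 48, 64, 96, 192.
phi values: 1, 1, 2, 2, 2, 4, 4, 8, 8, 16, 16, 32, 32, 64.
Sum = 192.

192


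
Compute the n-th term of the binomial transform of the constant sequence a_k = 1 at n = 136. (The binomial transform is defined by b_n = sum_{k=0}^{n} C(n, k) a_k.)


With a_k = 1 for all k, b_n = sum_{k=0}^{n} C(n, k) = 2^n by the binomial theorem.
For n = 136: 2^136 = 87112285931760246646623899502532662132736.

87112285931760246646623899502532662132736


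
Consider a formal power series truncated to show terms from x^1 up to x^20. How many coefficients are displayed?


From x^1 to x^20 inclusive, the count is 20 - 1 + 1 = 20.

20


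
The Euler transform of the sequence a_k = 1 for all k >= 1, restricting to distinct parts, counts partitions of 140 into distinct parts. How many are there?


Partitions of 140 into distinct parts can be computed via generating function.
Product (1+x)(1+x^2)(1+x^3)...
The coefficient of x^140 = 9617150

9617150


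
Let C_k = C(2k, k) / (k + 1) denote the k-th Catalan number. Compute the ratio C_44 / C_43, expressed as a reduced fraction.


Using C_k = (2k)! / (k! (k+1)!), the ratio C_{k+1}/C_k simplifies to
C_{k+1}/C_k = [(2k+2)! / ((k+1)! (k+2)!)] * [k! (k+1)! / (2k)!]
 = (2k+2)(2k+1) / ((k+1)(k+2)) = 2(2k+1) / (k+2).
For k = 43: 2(2*43 + 1) / (43 + 2) = 174/45 = 58/15.

58/15


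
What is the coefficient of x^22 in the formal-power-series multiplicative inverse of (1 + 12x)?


The inverse is 1/(1 + 12x). Apply the geometric identity 1/(1 - y) = sum_{k>=0} y^k with y = -12x:
1/(1 + 12x) = sum_{k>=0} (-12)^k x^k.
So the coefficient of x^22 is (-12)^22 = 552061438912436417593344.

552061438912436417593344


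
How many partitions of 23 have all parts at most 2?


Using the generating function (1-x)^(-1)(1-x^2)^(-1),
the coefficient of x^23 counts these restricted partitions.
Result = 12

12


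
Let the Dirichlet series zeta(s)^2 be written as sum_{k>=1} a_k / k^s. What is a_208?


The Dirichlet convolution of the constant function 1 with itself gives (1 * 1)(k) = sum_{d | k} 1 = d(k), the number of positive divisors of k.
Since zeta(s) = sum_{k>=1} 1/k^s, we have zeta(s)^2 = sum_{k>=1} d(k)/k^s, so a_k = d(k).
For k = 208: the divisors are 1, 2, 4, 8, 13, 16, 26, 52, 104, 208.
Count = 10.

10


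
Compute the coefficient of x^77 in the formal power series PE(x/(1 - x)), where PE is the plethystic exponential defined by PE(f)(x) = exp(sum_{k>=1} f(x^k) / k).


For f(x) = x/(1 - x) we have
sum_{k>=1} f(x^k) / k = sum_{k>=1} (1/k) * x^k / (1 - x^k) = sum_{k, m >= 1} x^(k m) / k,
which after exponentiating simplifies to
PE(x/(1 - x)) = prod_{k>=1} 1 / (1 - x^k).
This is the generating function for the partition function p(n), so the coefficient of x^77 is p(77).
Computing p(77) by dynamic programming over parts 1, 2, ..., 77: p(77) = 10619863.

10619863


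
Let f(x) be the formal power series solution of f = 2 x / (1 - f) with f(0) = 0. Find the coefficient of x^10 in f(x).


Apply Lagrange inversion: f = 2 x * phi(f) with phi(t) = 1/(1 - t), so
[x^n] f = 2^n * (1/n) [t^(n-1)] phi(t)^n = 2^n * (1/n) [t^(n-1)] (1 - t)^(-n) = 2^n * (1/n) C(2n - 2, n - 1) = 2^n * C_{n-1}.
For n = 10: C_9 = C(18, 9) / 10 = 48620/10 = 4862.
With the 2^10 = 1024 factor, the coefficient is 1024 * 4862 = 4978688.

4978688


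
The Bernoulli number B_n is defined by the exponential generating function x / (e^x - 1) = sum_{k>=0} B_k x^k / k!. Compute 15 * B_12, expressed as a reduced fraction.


Bernoulli numbers can also be computed recursively via B_0 = 1 and sum_{j=0}^{m} C(m+1, j) B_j = 0 for m >= 1. Odd-index Bernoulli numbers vanish for k >= 3.
Computing B_12 = -691/2730, so 15 * B_12 = 15 * -691/2730 = -691/182.

-691/182


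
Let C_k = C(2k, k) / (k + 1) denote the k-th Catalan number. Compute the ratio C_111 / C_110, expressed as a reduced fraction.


Using C_k = (2k)! / (k! (k+1)!), the ratio C_{k+1}/C_k simplifies to
C_{k+1}/C_k = [(2k+2)! / ((k+1)! (k+2)!)] * [k! (k+1)! / (2k)!]
 = (2k+2)(2k+1) / ((k+1)(k+2)) = 2(2k+1) / (k+2).
For k = 110: 2(2*110 + 1) / (110 + 2) = 442/112 = 221/56.

221/56


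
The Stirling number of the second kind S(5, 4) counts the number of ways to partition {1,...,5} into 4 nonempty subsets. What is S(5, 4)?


Using the explicit formula S(n,k) = (1/k!) sum_{j=0}^{k} (-1)^(k-j) C(k,j) j^n:
S(5, 4) = 10
Equivalently, S(n,k) is n! times the coefficient of x^n in the EGF (e^x - 1)^k / k!.

10


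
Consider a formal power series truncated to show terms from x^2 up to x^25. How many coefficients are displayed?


From x^2 to x^25 inclusive, the count is 25 - 2 + 1 = 24.

24


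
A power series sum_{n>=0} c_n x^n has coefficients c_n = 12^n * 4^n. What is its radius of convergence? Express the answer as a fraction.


By the root test (Cauchy-Hadamard), the radius is R = 1 / limsup_n |c_n|^(1/n).
Here |c_n|^(1/n) = (12^n * 4^n)^(1/n) = 12 * 4 = 48 for all n.
So R = 1/48 = 1/48.

1/48


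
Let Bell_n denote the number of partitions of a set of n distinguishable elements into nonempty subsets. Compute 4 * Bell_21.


Bell_21 can be computed from the Bell triangle or from Dobinski's identity Bell_n = (1/e) * sum_{k>=0} k^n / k!.
Computing Bell_21 = 474869816156751.
Then 4 * 474869816156751 = 1899479264627004.

1899479264627004


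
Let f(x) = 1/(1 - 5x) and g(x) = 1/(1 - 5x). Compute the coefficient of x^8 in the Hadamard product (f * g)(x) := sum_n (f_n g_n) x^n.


f has coefficients f_k = 5^k and g has coefficients g_k = 5^k, so the Hadamard product has coefficient (f*g)_k = 5^k * 5^k = 25^k.
For k = 8: 25^8 = 152587890625.

152587890625


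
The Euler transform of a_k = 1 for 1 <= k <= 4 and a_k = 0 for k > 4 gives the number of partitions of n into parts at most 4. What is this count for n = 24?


Partitions of 24 into parts at most 4:
Using generating function (1-x)^(-1)(1-x^2)^(-1)...(1-x^4)^(-1),
the coefficient of x^24 = 169

169


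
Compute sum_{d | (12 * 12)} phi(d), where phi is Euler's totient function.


First, 12 * 12 = 144. One classical identity is sum_{d | n} phi(d) = n (each k in [1, n] has a unique gcd with n, and among the k's with gcd(k, n) = n/d there are phi(d) of them). So the sum equals 144. We also verify directly:
Divisors of 144: 1, 2, 3, 4, 6, 8, 9, 12, 16, 18, 24, 36, 48, 72, 144.
phi values: 1, 1, 2, 2, 2, 4, 6, 4, 8, 6, 8, 12, 16, 24, 48.
Sum = 144.

144


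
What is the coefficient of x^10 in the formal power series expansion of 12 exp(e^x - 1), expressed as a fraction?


exp(e^x - 1) is the exponential generating function for the Bell numbers Bell_k: exp(e^x - 1) = sum_{k>=0} Bell_k x^k / k!.
So the coefficient of x^10 in 12 exp(e^x - 1) is 12 Bell_10 / 10!.
Computing: Bell_10 = 115975 and 10! = 3628800, giving
12 * 115975/3628800 = 4639/12096.

4639/12096


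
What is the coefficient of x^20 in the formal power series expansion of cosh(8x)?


The Maclaurin series is cosh(t) = sum_{m>=0} t^(2m) / (2m)!, so substituting t = 8x, only even powers of x are nonzero, with coefficient of x^(2m) equal to 8^(2m) / (2m)!.
For x^20 the coefficient is 8^20/20! = 1152921504606846976/2432902008176640000 = 4398046511104/9280784638125.

4398046511104/9280784638125


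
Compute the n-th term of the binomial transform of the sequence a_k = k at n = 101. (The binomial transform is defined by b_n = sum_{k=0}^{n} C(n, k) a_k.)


With a_k = k, b_n = sum_{k=0}^{n} C(n, k) k. Using k * C(n, k) = n * C(n-1, k-1) gives b_n = n * sum_{k>=1} C(n-1, k-1) = n * 2^(n-1).
For n = 101: 101 * 2^100 = 101 * 1267650600228229401496703205376 = 128032710623051169551167023742976.

128032710623051169551167023742976


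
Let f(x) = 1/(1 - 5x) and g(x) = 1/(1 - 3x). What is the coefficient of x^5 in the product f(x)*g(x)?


The coefficient of x^n in f*g is the Cauchy product: sum_{k=0}^{n} a^k * b^(n-k).
With a=5, b=3, n=5:
sum_{k=0}^{5} 5^k * 3^(5-k)
= 7448

7448
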